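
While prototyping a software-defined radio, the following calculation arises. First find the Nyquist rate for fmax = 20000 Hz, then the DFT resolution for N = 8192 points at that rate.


Step 1 — Nyquist sampling rate:
fs = 2 * fmax = 2 * 20000 = 40000 Hz

Step 2 — DFT bin spacing:
df = fs / N = 40000 / 8192 = 4.8828 Hz

4.8828 Hz


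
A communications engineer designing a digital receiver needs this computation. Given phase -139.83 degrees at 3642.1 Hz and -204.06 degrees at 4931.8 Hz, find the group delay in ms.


Group delay from phase difference:
tau = -d(phi)/d(omega)
d(phi) = -64.23 deg = -1.121025 rad
d(omega) = 2*pi*(4931.8 - 3642.1) = 8103.4241 rad/s
tau = -(-1.121025) / 8103.4241
    = 0.1383 ms

0.1383 ms


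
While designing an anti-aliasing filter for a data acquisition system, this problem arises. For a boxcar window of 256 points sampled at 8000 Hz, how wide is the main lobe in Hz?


Main lobe width for a rectangular window:
Width = 2 * fs / N
      = 2 * 8000 / 256
      = 16000 / 256
      = 62.5 Hz

62.5 Hz


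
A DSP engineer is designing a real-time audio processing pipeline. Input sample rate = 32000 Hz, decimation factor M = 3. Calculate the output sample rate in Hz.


Decimation reduces the sample rate:
fs_out = fs_in / M
       = 32000 / 3
       = 10666.6667 Hz

10666.6667 Hz


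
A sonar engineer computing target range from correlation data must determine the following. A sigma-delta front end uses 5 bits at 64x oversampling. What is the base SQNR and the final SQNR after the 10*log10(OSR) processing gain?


Step 1 — baseline SQNR at Nyquist:
SQNR_base = 6.02*N + 1.76
          = 6.02*5 + 1.76
          = 31.86 dB

Step 2 — oversampling processing gain:
G = 10*log10(OSR) = 10*log10(64) = 18.06 dB

Step 3 — total:
SQNR_total = 31.86 + 18.06 = 49.92 dB

Base SQNR = 31.86 dB; oversampled SQNR = 49.92 dB


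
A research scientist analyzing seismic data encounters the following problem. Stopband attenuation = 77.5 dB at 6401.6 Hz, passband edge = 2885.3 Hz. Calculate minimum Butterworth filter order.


Butterworth filter order formula:
n = log10(10^(A/10) - 1) / (2 * log10(f_stop/f_pass))
10^(77.5/10) - 1 = 56234131.519
f_stop/f_pass = 6401.6 / 2885.3 = 2.2187
n = 11.1963 -> ceil = 12

12


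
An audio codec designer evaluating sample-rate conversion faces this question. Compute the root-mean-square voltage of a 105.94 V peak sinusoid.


RMS voltage for a sinusoidal waveform:
V_rms = V_peak / sqrt(2)
      = 105.94 / 1.414214
      = 74.911 V

74.911 V


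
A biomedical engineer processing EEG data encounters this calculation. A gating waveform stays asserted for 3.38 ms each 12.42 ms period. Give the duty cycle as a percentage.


Duty cycle as a percentage:
DC = (t_on / T) * 100
   = (3.38 / 12.42) * 100
   = 0.272142 * 100
   = 27.21 %

27.21 %


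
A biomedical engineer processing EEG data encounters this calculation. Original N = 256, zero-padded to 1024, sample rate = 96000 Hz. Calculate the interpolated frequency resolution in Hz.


Frequency resolution after zero-padding:
N_padded = 256 * 4 = 1024
df = fs / N_padded
   = 96000 / 1024
   = 93.75 Hz

93.75 Hz


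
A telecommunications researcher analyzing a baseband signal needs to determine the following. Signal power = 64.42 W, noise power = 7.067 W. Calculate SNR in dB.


SNR in decibels:
SNR = 10 * log10(Ps / Pn)
    = 10 * log10(64.42 / 7.067)
    = 10 * log10(9.1156)
    = 10 * 0.9598
    = 9.6 dB

9.6 dB


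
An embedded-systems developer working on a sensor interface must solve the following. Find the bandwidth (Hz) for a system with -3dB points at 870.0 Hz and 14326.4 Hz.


Bandwidth is the difference of -3dB frequencies:
BW = f_high - f_low
   = 14326.4 - 870.0
   = 13456.4 Hz

13456.4 Hz


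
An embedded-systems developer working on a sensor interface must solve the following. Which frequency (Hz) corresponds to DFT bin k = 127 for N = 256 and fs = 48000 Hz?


Frequency of DFT bin k:
f_k = k * fs / N
    = 127 * 48000 / 256
    = 6096000 / 256
    = 23812.5 Hz

23812.5 Hz


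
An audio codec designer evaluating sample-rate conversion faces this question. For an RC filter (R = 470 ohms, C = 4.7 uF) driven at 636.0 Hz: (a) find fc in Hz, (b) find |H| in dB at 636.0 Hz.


Step 1 — cutoff frequency:
fc = 1 / (2*pi*R*C)
C = 4.7 uF = 4.7e-06 F
fc = 1 / (2*pi*470*4.7e-06)
   = 72.0484 Hz

Step 2 — magnitude at f = 636.0 Hz:
|H(f)| = 1 / sqrt(1 + (f/fc)^2)
f/fc = 636.0 / 72.0484 = 8.827399
|H| = 1 / sqrt(1 + 77.922973) = 0.1125637
|H|_dB = 20*log10(0.1125637) = -18.97 dB

fc = 72.0484 Hz; |H(636.0 Hz)| = -18.97 dB


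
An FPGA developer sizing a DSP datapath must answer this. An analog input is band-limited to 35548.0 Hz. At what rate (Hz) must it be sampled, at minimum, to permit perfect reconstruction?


The Nyquist rate is twice the maximum frequency component.
fs_min = 2 * fmax
      = 2 * 35548.0
      = 71096.0 Hz

71096.0


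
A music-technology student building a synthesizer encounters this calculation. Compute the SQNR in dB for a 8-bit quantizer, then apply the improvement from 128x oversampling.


Step 1 — baseline SQNR at Nyquist:
SQNR_base = 6.02*N + 1.76
          = 6.02*8 + 1.76
          = 49.92 dB

Step 2 — oversampling processing gain:
G = 10*log10(OSR) = 10*log10(128) = 21.07 dB

Step 3 — total:
SQNR_total = 49.92 + 21.07 = 70.99 dB

Base SQNR = 49.92 dB; oversampled SQNR = 70.99 dB


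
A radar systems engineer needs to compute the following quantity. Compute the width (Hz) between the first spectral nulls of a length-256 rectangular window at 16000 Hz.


Main lobe width for a rectangular window:
Width = 2 * fs / N
      = 2 * 16000 / 256
      = 32000 / 256
      = 125.0 Hz

125.0 Hz


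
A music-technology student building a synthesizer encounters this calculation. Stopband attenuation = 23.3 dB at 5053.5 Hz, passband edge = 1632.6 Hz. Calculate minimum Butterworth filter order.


Butterworth filter order formula:
n = log10(10^(A/10) - 1) / (2 * log10(f_stop/f_pass))
10^(23.3/10) - 1 = 212.7962
f_stop/f_pass = 5053.5 / 1632.6 = 3.0954
n = 2.372 -> ceil = 3

3


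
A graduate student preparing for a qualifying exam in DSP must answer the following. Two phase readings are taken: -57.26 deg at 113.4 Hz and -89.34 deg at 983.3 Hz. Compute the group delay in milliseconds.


Group delay from phase difference:
tau = -d(phi)/d(omega)
d(phi) = -32.08 deg = -0.559902 rad
d(omega) = 2*pi*(983.3 - 113.4) = 5465.7429 rad/s
tau = -(-0.559902) / 5465.7429
    = 0.1024 ms

0.1024 ms


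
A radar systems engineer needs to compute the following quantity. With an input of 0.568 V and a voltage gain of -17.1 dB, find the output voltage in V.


Output voltage from dB gain:
V_out = V_in * 10^(gain_dB / 20)
      = 0.568 * 10^(-17.1 / 20)
      = 0.568 * 0.139637
      = 0.0793 V

0.0793 V


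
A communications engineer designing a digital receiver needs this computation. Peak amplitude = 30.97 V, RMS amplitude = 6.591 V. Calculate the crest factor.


Crest factor is the ratio of peak to RMS:
CF = V_peak / V_rms
   = 30.97 / 6.591
   = 4.6988

4.6988


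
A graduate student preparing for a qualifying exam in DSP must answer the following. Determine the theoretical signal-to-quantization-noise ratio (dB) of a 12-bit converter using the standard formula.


Theoretical SNR for a full-scale sinusoid:
SNR = 6.02 * N + 1.76
    = 6.02 * 12 + 1.76
    = 72.24 + 1.76
    = 74.0 dB

74.0 dB


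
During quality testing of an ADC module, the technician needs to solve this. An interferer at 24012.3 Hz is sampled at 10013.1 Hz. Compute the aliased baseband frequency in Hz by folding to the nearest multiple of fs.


Compute the nearest integer multiple of fs to the signal:
n = round(24012.3 / 10013.1) = 2
f_alias = |24012.3 - 2 * 10013.1|
        = |24012.3 - 20026.2|
        = 3986.1 Hz

3986.1


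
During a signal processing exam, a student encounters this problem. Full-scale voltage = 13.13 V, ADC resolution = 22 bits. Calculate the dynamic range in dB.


Dynamic range from full-scale to LSB:
V_min = V_max / 2^bits = 13.13 / 2^22
DR = 20 * log10(V_max / V_min)
   = 20 * log10(2^22)
   = 20 * 22 * log10(2)
   = 132.45 dB

132.45 dB


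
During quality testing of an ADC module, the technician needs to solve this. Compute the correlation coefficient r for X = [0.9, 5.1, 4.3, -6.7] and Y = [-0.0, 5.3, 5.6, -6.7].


Pearson correlation coefficient (population):
r = cov(X,Y) / (std(X) * std(Y))
Mean X = 0.9, Mean Y = 1.05
Cov(X,Y) = 23.055
Std(X) = 4.662617, Std(Y) = 4.99825
r = 0.9893

0.9893


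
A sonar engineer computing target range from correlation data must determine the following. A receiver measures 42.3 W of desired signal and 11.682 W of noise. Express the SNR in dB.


SNR in decibels:
SNR = 10 * log10(Ps / Pn)
    = 10 * log10(42.3 / 11.682)
    = 10 * log10(3.621)
    = 10 * 0.5588
    = 5.59 dB

5.59 dB


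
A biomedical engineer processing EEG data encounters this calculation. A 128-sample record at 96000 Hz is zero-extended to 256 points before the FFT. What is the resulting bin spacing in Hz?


Frequency resolution after zero-padding:
N_padded = 128 * 2 = 256
df = fs / N_padded
   = 96000 / 256
   = 375.0 Hz

375.0 Hz


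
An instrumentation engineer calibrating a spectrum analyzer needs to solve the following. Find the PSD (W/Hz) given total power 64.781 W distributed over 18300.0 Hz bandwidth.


Power spectral density:
PSD = P / BW
    = 64.781 / 18300.0
    = 0.00353995 W/Hz

0.00353995 W/Hz


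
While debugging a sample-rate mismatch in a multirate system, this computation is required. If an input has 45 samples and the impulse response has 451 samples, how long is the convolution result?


Linear convolution output length:
L = N + M - 1
  = 45 + 451 - 1
  = 495 samples

495


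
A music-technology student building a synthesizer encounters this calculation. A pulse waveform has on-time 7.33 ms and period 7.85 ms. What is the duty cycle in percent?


Duty cycle as a percentage:
DC = (t_on / T) * 100
   = (7.33 / 7.85) * 100
   = 0.933758 * 100
   = 93.38 %

93.38 %


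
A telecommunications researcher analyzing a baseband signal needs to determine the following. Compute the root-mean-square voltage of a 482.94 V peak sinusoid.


RMS voltage for a sinusoidal waveform:
V_rms = V_peak / sqrt(2)
      = 482.94 / 1.414214
      = 341.49 V

341.49 V


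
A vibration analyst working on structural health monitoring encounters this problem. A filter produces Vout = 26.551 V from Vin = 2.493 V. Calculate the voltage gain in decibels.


Voltage gain in dB:
G = 20 * log10(Vout / Vin)
  = 20 * log10(26.551 / 2.493)
  = 20 * log10(10.650221)
  = 20 * 1.027359
  = 20.55 dB

20.55 dB


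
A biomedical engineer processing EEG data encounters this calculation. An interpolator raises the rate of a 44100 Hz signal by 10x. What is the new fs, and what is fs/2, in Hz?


Step 1 — output sample rate after interpolation by L:
fs_out = L * fs_in = 10 * 44100 = 441000 Hz

Step 2 — Nyquist frequency of the output stream:
f_Nyq = fs_out / 2 = 441000 / 2 = 220500.0 Hz

fs_out = 441000 Hz; f_Nyquist = 220500.0 Hz


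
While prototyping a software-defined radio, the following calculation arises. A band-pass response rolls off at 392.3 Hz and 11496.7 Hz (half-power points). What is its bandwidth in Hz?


Bandwidth is the difference of -3dB frequencies:
BW = f_high - f_low
   = 11496.7 - 392.3
   = 11104.4 Hz

11104.4 Hz


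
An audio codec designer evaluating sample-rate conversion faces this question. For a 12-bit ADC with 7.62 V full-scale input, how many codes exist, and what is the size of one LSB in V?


Step 1 — number of quantization levels:
L = 2^N = 2^12 = 4096

Step 2 — LSB step size:
delta = Vfs / L
      = 7.62 / 4096
      = 0.00186035 V

Levels = 4096; step size = 0.00186035 V


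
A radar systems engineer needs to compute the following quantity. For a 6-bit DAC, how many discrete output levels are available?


Number of quantization levels = 2^N
= 2^6
= 64

64


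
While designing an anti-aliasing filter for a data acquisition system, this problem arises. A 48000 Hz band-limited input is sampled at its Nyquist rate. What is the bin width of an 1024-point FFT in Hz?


Step 1 — Nyquist sampling rate:
fs = 2 * fmax = 2 * 48000 = 96000 Hz

Step 2 — DFT bin spacing:
df = fs / N = 96000 / 1024 = 93.75 Hz

93.75 Hz


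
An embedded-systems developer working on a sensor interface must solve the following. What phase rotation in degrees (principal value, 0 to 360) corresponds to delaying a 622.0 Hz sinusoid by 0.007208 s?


Phase shift from frequency and time delay:
phi = 360 * f * t_delay
    = 360 * 622.0 * 0.007208
    = 1614.02 degrees
    mod 360 = 174.02 degrees

174.02 degrees


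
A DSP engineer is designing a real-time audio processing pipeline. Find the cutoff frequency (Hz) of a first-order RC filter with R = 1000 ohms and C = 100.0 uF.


Cutoff frequency of a first-order RC filter:
fc = 1 / (2 * pi * R * C)
C = 100.0 uF = 0.0001 F
fc = 1 / (2 * pi * 1000 * 0.0001)
   = 1 / 0.62831853071796
   = 1.591549 Hz

1.591549 Hz


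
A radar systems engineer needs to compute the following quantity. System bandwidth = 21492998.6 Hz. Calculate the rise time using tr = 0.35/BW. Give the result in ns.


Rise time from bandwidth relationship:
tr = 0.35 / BW
   = 0.35 / 21492998.6
   = 1.628437272e-08 s
   = 16.2844 ns

16.2844 ns


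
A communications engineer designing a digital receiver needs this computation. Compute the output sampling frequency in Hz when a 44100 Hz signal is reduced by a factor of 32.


Decimation reduces the sample rate:
fs_out = fs_in / M
       = 44100 / 32
       = 1378.125 Hz

1378.125 Hz


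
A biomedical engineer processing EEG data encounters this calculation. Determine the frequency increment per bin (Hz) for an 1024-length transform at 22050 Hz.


DFT frequency resolution:
df = fs / N
   = 22050 / 1024
   = 21.5332 Hz

21.5332 Hz


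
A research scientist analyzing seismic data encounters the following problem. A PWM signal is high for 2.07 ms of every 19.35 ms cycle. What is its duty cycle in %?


Duty cycle as a percentage:
DC = (t_on / T) * 100
   = (2.07 / 19.35) * 100
   = 0.106977 * 100
   = 10.7 %

10.7 %


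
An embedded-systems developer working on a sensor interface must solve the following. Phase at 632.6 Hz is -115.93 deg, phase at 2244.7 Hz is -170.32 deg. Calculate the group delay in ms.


Group delay from phase difference:
tau = -d(phi)/d(omega)
d(phi) = -54.39 deg = -0.949285 rad
d(omega) = 2*pi*(2244.7 - 632.6) = 10129.123 rad/s
tau = -(-0.949285) / 10129.123
    = 0.0937 ms

0.0937 ms


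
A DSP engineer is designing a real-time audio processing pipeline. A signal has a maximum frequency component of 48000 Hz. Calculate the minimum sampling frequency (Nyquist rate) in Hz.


The Nyquist rate is twice the maximum frequency component.
fs_min = 2 * fmax
      = 2 * 48000
      = 96000 Hz

96000


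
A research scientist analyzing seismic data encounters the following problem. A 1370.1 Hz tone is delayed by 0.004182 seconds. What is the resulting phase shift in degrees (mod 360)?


Phase shift from frequency and time delay:
phi = 360 * f * t_delay
    = 360 * 1370.1 * 0.004182
    = 2062.71 degrees
    mod 360 = 262.71 degrees

262.71 degrees


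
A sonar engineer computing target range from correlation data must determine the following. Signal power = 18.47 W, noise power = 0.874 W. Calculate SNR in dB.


SNR in decibels:
SNR = 10 * log10(Ps / Pn)
    = 10 * log10(18.47 / 0.874)
    = 10 * log10(21.1327)
    = 10 * 1.325
    = 13.25 dB

13.25 dB


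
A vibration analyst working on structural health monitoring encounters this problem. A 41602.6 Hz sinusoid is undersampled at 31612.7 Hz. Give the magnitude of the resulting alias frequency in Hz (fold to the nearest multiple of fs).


Compute the nearest integer multiple of fs to the signal:
n = round(41602.6 / 31612.7) = 1
f_alias = |41602.6 - 1 * 31612.7|
        = |41602.6 - 31612.7|
        = 9989.9 Hz

9989.9


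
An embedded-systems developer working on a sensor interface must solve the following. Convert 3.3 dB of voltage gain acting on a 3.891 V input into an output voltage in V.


Output voltage from dB gain:
V_out = V_in * 10^(gain_dB / 20)
      = 3.891 * 10^(3.3 / 20)
      = 3.891 * 1.462177
      = 5.6893 V

5.6893 V


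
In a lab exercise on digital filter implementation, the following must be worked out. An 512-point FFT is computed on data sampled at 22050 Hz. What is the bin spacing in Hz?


DFT frequency resolution:
df = fs / N
   = 22050 / 512
   = 43.0664 Hz

43.0664 Hz


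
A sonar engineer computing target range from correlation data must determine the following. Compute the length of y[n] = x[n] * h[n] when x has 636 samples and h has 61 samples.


Linear convolution output length:
L = N + M - 1
  = 636 + 61 - 1
  = 696 samples

696


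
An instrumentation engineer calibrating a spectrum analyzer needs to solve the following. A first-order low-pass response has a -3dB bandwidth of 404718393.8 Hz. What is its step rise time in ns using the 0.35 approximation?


Rise time from bandwidth relationship:
tr = 0.35 / BW
   = 0.35 / 404718393.8
   = 8.647988462e-10 s
   = 0.8648 ns

0.8648 ns


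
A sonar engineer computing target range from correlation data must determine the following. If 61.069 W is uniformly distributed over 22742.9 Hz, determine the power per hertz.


Power spectral density:
PSD = P / BW
    = 61.069 / 22742.9
    = 0.00268519 W/Hz

0.00268519 W/Hz


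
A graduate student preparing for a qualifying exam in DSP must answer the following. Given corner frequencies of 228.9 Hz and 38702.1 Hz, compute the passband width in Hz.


Bandwidth is the difference of -3dB frequencies:
BW = f_high - f_low
   = 38702.1 - 228.9
   = 38473.2 Hz

38473.2 Hz


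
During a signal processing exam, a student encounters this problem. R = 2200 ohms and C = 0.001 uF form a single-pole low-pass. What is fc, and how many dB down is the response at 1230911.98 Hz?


Step 1 — cutoff frequency:
fc = 1 / (2*pi*R*C)
C = 0.001 uF = 1e-09 F
fc = 1 / (2*pi*2200*1e-09)
   = 72343.156 Hz

Step 2 — magnitude at f = 1230911.98 Hz:
|H(f)| = 1 / sqrt(1 + (f/fc)^2)
f/fc = 1230911.98 / 72343.156 = 17.014906
|H| = 1 / sqrt(1 + 289.507026) = 0.0586708
|H|_dB = 20*log10(0.0586708) = -24.63 dB

fc = 72343.156 Hz; |H(1230911.98 Hz)| = -24.63 dB


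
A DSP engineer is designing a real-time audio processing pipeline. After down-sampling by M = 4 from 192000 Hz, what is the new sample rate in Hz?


Decimation reduces the sample rate:
fs_out = fs_in / M
       = 192000 / 4
       = 48000.0 Hz

48000.0 Hz


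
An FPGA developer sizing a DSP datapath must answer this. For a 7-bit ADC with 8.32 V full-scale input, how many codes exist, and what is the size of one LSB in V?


Step 1 — number of quantization levels:
L = 2^N = 2^7 = 128

Step 2 — LSB step size:
delta = Vfs / L
      = 8.32 / 128
      = 0.065 V

Levels = 128; step size = 0.065 V


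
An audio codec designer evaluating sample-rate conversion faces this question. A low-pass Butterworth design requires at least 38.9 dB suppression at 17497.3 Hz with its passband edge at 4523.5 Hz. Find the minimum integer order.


Butterworth filter order formula:
n = log10(10^(A/10) - 1) / (2 * log10(f_stop/f_pass))
10^(38.9/10) - 1 = 7761.4712
f_stop/f_pass = 17497.3 / 4523.5 = 3.8681
n = 3.3106 -> ceil = 4

4


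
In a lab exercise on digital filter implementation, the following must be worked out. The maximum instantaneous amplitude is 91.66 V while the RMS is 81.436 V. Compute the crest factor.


Crest factor is the ratio of peak to RMS:
CF = V_peak / V_rms
   = 91.66 / 81.436
   = 1.1255

1.1255


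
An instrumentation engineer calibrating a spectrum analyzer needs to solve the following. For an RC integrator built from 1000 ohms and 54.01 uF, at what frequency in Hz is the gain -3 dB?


Cutoff frequency of a first-order RC filter:
fc = 1 / (2 * pi * R * C)
C = 54.01 uF = 5.401e-05 F
fc = 1 / (2 * pi * 1000 * 5.401e-05)
   = 1 / 0.33935483844077
   = 2.946768 Hz

2.946768 Hz


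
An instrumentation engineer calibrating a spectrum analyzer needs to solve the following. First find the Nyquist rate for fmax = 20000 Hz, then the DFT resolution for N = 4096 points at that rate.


Step 1 — Nyquist sampling rate:
fs = 2 * fmax = 2 * 20000 = 40000 Hz

Step 2 — DFT bin spacing:
df = fs / N = 40000 / 4096 = 9.7656 Hz

9.7656 Hz


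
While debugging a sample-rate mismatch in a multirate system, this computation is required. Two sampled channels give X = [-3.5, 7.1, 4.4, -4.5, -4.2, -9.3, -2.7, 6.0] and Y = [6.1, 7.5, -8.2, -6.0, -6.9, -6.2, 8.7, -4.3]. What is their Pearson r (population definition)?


Pearson correlation coefficient (population):
r = cov(X,Y) / (std(X) * std(Y))
Mean X = -0.8375, Mean Y = -1.1625
Cov(X,Y) = 6.547656
Std(X) = 5.523572, Std(Y) = 6.764972
r = 0.1752

0.1752


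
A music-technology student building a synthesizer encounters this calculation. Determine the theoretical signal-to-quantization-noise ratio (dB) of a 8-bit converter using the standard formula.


Theoretical SNR for a full-scale sinusoid:
SNR = 6.02 * N + 1.76
    = 6.02 * 8 + 1.76
    = 48.16 + 1.76
    = 49.92 dB

49.92 dB


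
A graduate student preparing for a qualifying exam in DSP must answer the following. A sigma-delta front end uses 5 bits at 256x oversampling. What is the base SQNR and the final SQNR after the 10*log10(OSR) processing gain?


Step 1 — baseline SQNR at Nyquist:
SQNR_base = 6.02*N + 1.76
          = 6.02*5 + 1.76
          = 31.86 dB

Step 2 — oversampling processing gain:
G = 10*log10(OSR) = 10*log10(256) = 24.08 dB

Step 3 — total:
SQNR_total = 31.86 + 24.08 = 55.94 dB

Base SQNR = 31.86 dB; oversampled SQNR = 55.94 dB


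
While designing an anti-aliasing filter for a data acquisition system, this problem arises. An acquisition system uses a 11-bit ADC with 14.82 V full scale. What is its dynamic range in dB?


Dynamic range from full-scale to LSB:
V_min = V_max / 2^bits = 14.82 / 2^11
DR = 20 * log10(V_max / V_min)
   = 20 * log10(2^11)
   = 20 * 11 * log10(2)
   = 66.23 dB

66.23 dB


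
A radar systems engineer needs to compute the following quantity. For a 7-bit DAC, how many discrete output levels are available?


Number of quantization levels = 2^N
= 2^7
= 128

128


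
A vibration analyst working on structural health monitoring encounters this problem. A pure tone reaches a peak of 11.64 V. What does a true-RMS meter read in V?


RMS voltage for a sinusoidal waveform:
V_rms = V_peak / sqrt(2)
      = 11.64 / 1.414214
      = 8.231 V

8.231 V


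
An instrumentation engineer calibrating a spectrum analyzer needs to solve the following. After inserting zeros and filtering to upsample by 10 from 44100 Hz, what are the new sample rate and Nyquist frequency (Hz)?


Step 1 — output sample rate after interpolation by L:
fs_out = L * fs_in = 10 * 44100 = 441000 Hz

Step 2 — Nyquist frequency of the output stream:
f_Nyq = fs_out / 2 = 441000 / 2 = 220500.0 Hz

fs_out = 441000 Hz; f_Nyquist = 220500.0 Hz


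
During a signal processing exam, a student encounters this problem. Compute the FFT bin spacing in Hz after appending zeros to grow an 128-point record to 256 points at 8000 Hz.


Frequency resolution after zero-padding:
N_padded = 128 * 2 = 256
df = fs / N_padded
   = 8000 / 256
   = 31.25 Hz

31.25 Hz


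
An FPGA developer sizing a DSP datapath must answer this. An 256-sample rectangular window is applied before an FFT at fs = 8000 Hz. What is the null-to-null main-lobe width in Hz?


Main lobe width for a rectangular window:
Width = 2 * fs / N
      = 2 * 8000 / 256
      = 16000 / 256
      = 62.5 Hz

62.5 Hz


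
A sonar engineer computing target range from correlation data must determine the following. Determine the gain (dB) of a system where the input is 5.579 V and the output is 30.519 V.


Voltage gain in dB:
G = 20 * log10(Vout / Vin)
  = 20 * log10(30.519 / 5.579)
  = 20 * log10(5.470335)
  = 20 * 0.738014
  = 14.76 dB

14.76 dB


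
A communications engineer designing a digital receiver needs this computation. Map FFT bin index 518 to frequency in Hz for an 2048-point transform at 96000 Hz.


Frequency of DFT bin k:
f_k = k * fs / N
    = 518 * 96000 / 2048
    = 49728000 / 2048
    = 24281.25 Hz

24281.25 Hz


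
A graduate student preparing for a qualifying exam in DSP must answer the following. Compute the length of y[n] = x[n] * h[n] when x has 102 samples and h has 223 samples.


Linear convolution output length:
L = N + M - 1
  = 102 + 223 - 1
  = 324 samples

324


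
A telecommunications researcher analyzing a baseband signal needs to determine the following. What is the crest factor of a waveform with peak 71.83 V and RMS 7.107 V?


Crest factor is the ratio of peak to RMS:
CF = V_peak / V_rms
   = 71.83 / 7.107
   = 10.1069

10.1069


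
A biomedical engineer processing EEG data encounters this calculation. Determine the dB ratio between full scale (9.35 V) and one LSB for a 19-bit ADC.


Dynamic range from full-scale to LSB:
V_min = V_max / 2^bits = 9.35 / 2^19
DR = 20 * log10(V_max / V_min)
   = 20 * log10(2^19)
   = 20 * 19 * log10(2)
   = 114.39 dB

114.39 dB


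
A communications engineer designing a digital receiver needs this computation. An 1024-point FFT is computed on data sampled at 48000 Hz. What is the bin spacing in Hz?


DFT frequency resolution:
df = fs / N
   = 48000 / 1024
   = 46.875 Hz

46.875 Hz


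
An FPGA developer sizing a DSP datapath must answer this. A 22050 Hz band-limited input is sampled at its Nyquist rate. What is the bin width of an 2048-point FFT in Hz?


Step 1 — Nyquist sampling rate:
fs = 2 * fmax = 2 * 22050 = 44100 Hz

Step 2 — DFT bin spacing:
df = fs / N = 44100 / 2048 = 21.5332 Hz

21.5332 Hz


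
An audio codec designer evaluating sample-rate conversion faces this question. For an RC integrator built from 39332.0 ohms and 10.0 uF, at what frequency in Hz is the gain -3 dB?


Cutoff frequency of a first-order RC filter:
fc = 1 / (2 * pi * R * C)
C = 10.0 uF = 1e-05 F
fc = 1 / (2 * pi * 39332.0 * 1e-05)
   = 1 / 2.4713024450199
   = 0.404645 Hz

0.404645 Hz


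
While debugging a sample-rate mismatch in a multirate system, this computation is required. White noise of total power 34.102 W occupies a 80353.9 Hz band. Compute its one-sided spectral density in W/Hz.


Power spectral density:
PSD = P / BW
    = 34.102 / 80353.9
    = 0.0004244 W/Hz

0.0004244 W/Hz


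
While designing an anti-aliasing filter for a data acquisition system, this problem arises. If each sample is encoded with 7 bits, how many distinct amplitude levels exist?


Number of quantization levels = 2^N
= 2^7
= 128

128


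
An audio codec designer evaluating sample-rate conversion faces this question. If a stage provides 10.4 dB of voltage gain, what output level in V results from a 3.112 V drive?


Output voltage from dB gain:
V_out = V_in * 10^(gain_dB / 20)
      = 3.112 * 10^(10.4 / 20)
      = 3.112 * 3.311311
      = 10.3048 V

10.3048 V


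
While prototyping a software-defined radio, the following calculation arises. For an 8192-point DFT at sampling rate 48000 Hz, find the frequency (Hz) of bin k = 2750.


Frequency of DFT bin k:
f_k = k * fs / N
    = 2750 * 48000 / 8192
    = 132000000 / 8192
    = 16113.281 Hz

16113.281 Hz


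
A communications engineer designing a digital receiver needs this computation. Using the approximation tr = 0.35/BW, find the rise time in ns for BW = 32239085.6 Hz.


Rise time from bandwidth relationship:
tr = 0.35 / BW
   = 0.35 / 32239085.6
   = 1.085638732e-08 s
   = 10.8564 ns

10.8564 ns


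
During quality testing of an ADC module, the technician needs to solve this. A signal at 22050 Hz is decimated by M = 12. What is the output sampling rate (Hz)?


Decimation reduces the sample rate:
fs_out = fs_in / M
       = 22050 / 12
       = 1837.5 Hz

1837.5 Hz


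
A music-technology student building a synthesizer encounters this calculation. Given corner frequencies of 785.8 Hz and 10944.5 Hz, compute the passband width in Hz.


Bandwidth is the difference of -3dB frequencies:
BW = f_high - f_low
   = 10944.5 - 785.8
   = 10158.7 Hz

10158.7 Hz


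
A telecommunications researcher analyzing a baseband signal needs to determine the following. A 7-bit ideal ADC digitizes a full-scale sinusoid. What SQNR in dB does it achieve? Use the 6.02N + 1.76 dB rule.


Theoretical SNR for a full-scale sinusoid:
SNR = 6.02 * N + 1.76
    = 6.02 * 7 + 1.76
    = 42.14 + 1.76
    = 43.9 dB

43.9 dB


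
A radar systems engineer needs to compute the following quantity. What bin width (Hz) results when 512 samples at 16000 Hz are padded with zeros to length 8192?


Frequency resolution after zero-padding:
N_padded = 512 * 16 = 8192
df = fs / N_padded
   = 16000 / 8192
   = 1.9531 Hz

1.9531 Hz


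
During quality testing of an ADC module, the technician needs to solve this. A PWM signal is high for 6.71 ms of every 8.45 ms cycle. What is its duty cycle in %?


Duty cycle as a percentage:
DC = (t_on / T) * 100
   = (6.71 / 8.45) * 100
   = 0.794083 * 100
   = 79.41 %

79.41 %


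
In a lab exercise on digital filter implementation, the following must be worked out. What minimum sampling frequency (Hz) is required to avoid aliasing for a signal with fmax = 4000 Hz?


The Nyquist rate is twice the maximum frequency component.
fs_min = 2 * fmax
      = 2 * 4000
      = 8000 Hz

8000


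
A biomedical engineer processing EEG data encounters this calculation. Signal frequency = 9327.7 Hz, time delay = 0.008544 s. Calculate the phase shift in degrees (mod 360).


Phase shift from frequency and time delay:
phi = 360 * f * t_delay
    = 360 * 9327.7 * 0.008544
    = 28690.51 degrees
    mod 360 = 250.51 degrees

250.51 degrees


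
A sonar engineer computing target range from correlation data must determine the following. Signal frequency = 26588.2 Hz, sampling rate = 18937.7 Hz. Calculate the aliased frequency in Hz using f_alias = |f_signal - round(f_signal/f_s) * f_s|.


Compute the nearest integer multiple of fs to the signal:
n = round(26588.2 / 18937.7) = 1
f_alias = |26588.2 - 1 * 18937.7|
        = |26588.2 - 18937.7|
        = 7650.5 Hz

7650.5


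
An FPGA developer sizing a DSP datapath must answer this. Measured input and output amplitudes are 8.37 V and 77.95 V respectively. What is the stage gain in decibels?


Voltage gain in dB:
G = 20 * log10(Vout / Vin)
  = 20 * log10(77.95 / 8.37)
  = 20 * log10(9.313023)
  = 20 * 0.969091
  = 19.38 dB

19.38 dB


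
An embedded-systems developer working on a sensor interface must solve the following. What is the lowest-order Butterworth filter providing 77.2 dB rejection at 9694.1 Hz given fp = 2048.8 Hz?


Butterworth filter order formula:
n = log10(10^(A/10) - 1) / (2 * log10(f_stop/f_pass))
10^(77.2/10) - 1 = 52480745.025
f_stop/f_pass = 9694.1 / 2048.8 = 4.7316
n = 5.7185 -> ceil = 6

6


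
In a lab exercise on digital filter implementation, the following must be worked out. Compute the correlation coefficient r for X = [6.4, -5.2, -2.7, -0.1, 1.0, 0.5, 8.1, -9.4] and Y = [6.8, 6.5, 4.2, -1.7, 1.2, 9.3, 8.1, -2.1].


Pearson correlation coefficient (population):
r = cov(X,Y) / (std(X) * std(Y))
Mean X = -0.175, Mean Y = 4.0375
Cov(X,Y) = 11.925312
Std(X) = 5.365107, Std(Y) = 4.131567
r = 0.538

0.538


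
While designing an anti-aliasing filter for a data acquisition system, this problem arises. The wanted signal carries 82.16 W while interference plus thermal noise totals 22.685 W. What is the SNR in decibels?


SNR in decibels:
SNR = 10 * log10(Ps / Pn)
    = 10 * log10(82.16 / 22.685)
    = 10 * log10(3.6218)
    = 10 * 0.5589
    = 5.59 dB

5.59 dB


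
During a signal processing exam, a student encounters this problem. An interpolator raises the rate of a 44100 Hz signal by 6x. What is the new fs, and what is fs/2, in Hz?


Step 1 — output sample rate after interpolation by L:
fs_out = L * fs_in = 6 * 44100 = 264600 Hz

Step 2 — Nyquist frequency of the output stream:
f_Nyq = fs_out / 2 = 264600 / 2 = 132300.0 Hz

fs_out = 264600 Hz; f_Nyquist = 132300.0 Hz


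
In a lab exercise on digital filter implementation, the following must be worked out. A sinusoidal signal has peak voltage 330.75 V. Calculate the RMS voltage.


RMS voltage for a sinusoidal waveform:
V_rms = V_peak / sqrt(2)
      = 330.75 / 1.414214
      = 233.876 V

233.876 V


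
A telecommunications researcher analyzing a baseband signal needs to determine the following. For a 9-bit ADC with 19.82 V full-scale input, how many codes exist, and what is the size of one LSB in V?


Step 1 — number of quantization levels:
L = 2^N = 2^9 = 512

Step 2 — LSB step size:
delta = Vfs / L
      = 19.82 / 512
      = 0.03871094 V

Levels = 512; step size = 0.03871094 V


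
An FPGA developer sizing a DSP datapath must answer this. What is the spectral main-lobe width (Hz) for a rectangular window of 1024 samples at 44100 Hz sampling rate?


Main lobe width for a rectangular window:
Width = 2 * fs / N
      = 2 * 44100 / 1024
      = 88200 / 1024
      = 86.133 Hz

86.133 Hz


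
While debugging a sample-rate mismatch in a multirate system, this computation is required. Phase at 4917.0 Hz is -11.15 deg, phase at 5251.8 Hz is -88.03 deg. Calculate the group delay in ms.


Group delay from phase difference:
tau = -d(phi)/d(omega)
d(phi) = -76.88 deg = -1.341809 rad
d(omega) = 2*pi*(5251.8 - 4917.0) = 2103.6104 rad/s
tau = -(-1.341809) / 2103.6104
    = 0.6379 ms

0.6379 ms


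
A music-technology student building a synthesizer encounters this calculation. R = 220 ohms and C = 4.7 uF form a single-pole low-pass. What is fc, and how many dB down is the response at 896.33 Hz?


Step 1 — cutoff frequency:
fc = 1 / (2*pi*R*C)
C = 4.7 uF = 4.7e-06 F
fc = 1 / (2*pi*220*4.7e-06)
   = 153.922 Hz

Step 2 — magnitude at f = 896.33 Hz:
|H(f)| = 1 / sqrt(1 + (f/fc)^2)
f/fc = 896.33 / 153.922 = 5.823274
|H| = 1 / sqrt(1 + 33.91052) = 0.1692473
|H|_dB = 20*log10(0.1692473) = -15.43 dB

fc = 153.922 Hz; |H(896.33 Hz)| = -15.43 dB


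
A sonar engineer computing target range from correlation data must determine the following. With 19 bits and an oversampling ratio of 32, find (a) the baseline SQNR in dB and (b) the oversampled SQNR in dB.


Step 1 — baseline SQNR at Nyquist:
SQNR_base = 6.02*N + 1.76
          = 6.02*19 + 1.76
          = 116.14 dB

Step 2 — oversampling processing gain:
G = 10*log10(OSR) = 10*log10(32) = 15.05 dB

Step 3 — total:
SQNR_total = 116.14 + 15.05 = 131.19 dB

Base SQNR = 116.14 dB; oversampled SQNR = 131.19 dB


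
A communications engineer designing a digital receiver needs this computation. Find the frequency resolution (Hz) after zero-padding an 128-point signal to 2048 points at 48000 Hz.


Frequency resolution after zero-padding:
N_padded = 128 * 16 = 2048
df = fs / N_padded
   = 48000 / 2048
   = 23.4375 Hz

23.4375 Hz


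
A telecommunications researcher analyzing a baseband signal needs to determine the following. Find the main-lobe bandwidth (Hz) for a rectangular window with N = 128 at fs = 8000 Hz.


Main lobe width for a rectangular window:
Width = 2 * fs / N
      = 2 * 8000 / 128
      = 16000 / 128
      = 125.0 Hz

125.0 Hz


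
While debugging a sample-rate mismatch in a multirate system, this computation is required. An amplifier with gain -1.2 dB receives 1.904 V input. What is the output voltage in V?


Output voltage from dB gain:
V_out = V_in * 10^(gain_dB / 20)
      = 1.904 * 10^(-1.2 / 20)
      = 1.904 * 0.870964
      = 1.6583 V

1.6583 V


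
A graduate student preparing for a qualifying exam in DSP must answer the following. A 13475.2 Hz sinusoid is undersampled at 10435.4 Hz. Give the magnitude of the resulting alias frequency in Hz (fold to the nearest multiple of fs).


Compute the nearest integer multiple of fs to the signal:
n = round(13475.2 / 10435.4) = 1
f_alias = |13475.2 - 1 * 10435.4|
        = |13475.2 - 10435.4|
        = 3039.8 Hz

3039.8


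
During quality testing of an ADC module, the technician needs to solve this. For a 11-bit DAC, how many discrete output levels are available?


Number of quantization levels = 2^N
= 2^11
= 2048

2048


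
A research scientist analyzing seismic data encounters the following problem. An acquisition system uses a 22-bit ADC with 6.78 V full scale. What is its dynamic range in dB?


Dynamic range from full-scale to LSB:
V_min = V_max / 2^bits = 6.78 / 2^22
DR = 20 * log10(V_max / V_min)
   = 20 * log10(2^22)
   = 20 * 22 * log10(2)
   = 132.45 dB

132.45 dB


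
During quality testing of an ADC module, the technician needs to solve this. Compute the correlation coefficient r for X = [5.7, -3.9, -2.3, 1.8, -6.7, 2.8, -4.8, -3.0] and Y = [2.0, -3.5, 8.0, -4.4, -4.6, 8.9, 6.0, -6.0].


Pearson correlation coefficient (population):
r = cov(X,Y) / (std(X) * std(Y))
Mean X = -1.3, Mean Y = 0.8
Cov(X,Y) = 6.49875
Std(X) = 3.991867, Std(Y) = 5.775595
r = 0.2819

0.2819


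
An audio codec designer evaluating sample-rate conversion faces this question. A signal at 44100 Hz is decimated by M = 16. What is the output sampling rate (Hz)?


Decimation reduces the sample rate:
fs_out = fs_in / M
       = 44100 / 16
       = 2756.25 Hz

2756.25 Hz


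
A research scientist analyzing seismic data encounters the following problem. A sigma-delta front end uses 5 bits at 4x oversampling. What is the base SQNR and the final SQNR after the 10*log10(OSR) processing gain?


Step 1 — baseline SQNR at Nyquist:
SQNR_base = 6.02*N + 1.76
          = 6.02*5 + 1.76
          = 31.86 dB

Step 2 — oversampling processing gain:
G = 10*log10(OSR) = 10*log10(4) = 6.02 dB

Step 3 — total:
SQNR_total = 31.86 + 6.02 = 37.88 dB

Base SQNR = 31.86 dB; oversampled SQNR = 37.88 dB


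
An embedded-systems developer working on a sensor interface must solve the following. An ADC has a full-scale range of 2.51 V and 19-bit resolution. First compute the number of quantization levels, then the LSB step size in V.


Step 1 — number of quantization levels:
L = 2^N = 2^19 = 524288

Step 2 — LSB step size:
delta = Vfs / L
      = 2.51 / 524288
      = 4.79e-06 V

Levels = 524288; step size = 4.79e-06 V


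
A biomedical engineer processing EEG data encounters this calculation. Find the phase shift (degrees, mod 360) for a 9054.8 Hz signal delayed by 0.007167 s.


Phase shift from frequency and time delay:
phi = 360 * f * t_delay
    = 360 * 9054.8 * 0.007167
    = 23362.47 degrees
    mod 360 = 322.47 degrees

322.47 degrees


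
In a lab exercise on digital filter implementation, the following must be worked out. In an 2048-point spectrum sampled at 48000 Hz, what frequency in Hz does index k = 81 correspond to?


Frequency of DFT bin k:
f_k = k * fs / N
    = 81 * 48000 / 2048
    = 3888000 / 2048
    = 1898.438 Hz

1898.438 Hz


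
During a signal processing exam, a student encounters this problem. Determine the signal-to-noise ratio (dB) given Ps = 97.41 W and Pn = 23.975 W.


SNR in decibels:
SNR = 10 * log10(Ps / Pn)
    = 10 * log10(97.41 / 23.975)
    = 10 * log10(4.063)
    = 10 * 0.6088
    = 6.09 dB

6.09 dB


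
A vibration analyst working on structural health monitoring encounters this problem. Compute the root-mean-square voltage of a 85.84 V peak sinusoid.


RMS voltage for a sinusoidal waveform:
V_rms = V_peak / sqrt(2)
      = 85.84 / 1.414214
      = 60.698 V

60.698 V


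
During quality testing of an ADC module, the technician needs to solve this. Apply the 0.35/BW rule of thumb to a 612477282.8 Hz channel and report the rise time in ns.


Rise time from bandwidth relationship:
tr = 0.35 / BW
   = 0.35 / 612477282.8
   = 5.714497661e-10 s
   = 0.5714 ns

0.5714 ns
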